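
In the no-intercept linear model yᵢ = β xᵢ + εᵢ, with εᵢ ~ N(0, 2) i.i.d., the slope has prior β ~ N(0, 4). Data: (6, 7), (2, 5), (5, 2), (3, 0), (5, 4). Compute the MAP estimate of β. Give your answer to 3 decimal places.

log p(β | y) = −Σ(yᵢ − βxᵢ)²/(2·2) − β²/(2·4) + const.
Setting the derivative to zero: Σxᵢ(yᵢ − βxᵢ)/2 − β/4 = 0, so β = Σxᵢyᵢ / (Σxᵢ² + σ²/τ²).
Σxᵢyᵢ = 6·7 + 2·5 + 5·2 + 3·0 + 5·4 = 82; Σxᵢ² = 99; σ²/τ² = 0.5.
β̂_MAP = 82 / (99 + 0.5) = 82/99.5 ≈ 0.824.

β̂_MAP = 0.824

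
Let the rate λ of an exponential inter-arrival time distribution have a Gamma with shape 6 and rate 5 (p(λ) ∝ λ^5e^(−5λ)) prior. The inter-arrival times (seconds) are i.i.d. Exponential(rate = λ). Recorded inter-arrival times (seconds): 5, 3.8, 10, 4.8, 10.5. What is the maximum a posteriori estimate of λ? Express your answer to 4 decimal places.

λ̂_MAP = 0.2558

The Exponential(rate=λ) likelihood is ∝ λ^n e^(−λΣtᵢ). Here n = 5 and Σtᵢ = 5 + 3.8 + 10 + 4.8 + 10.5 = 34.1.
Posterior ∝ λ^5e^(−5λ) · λ^5e^(−34.1λ) = λ^10e^(−39.1λ), i.e. Gamma(11, 39.1).
Mode = (a−1)/b = 10/39.1 ≈ 0.2558.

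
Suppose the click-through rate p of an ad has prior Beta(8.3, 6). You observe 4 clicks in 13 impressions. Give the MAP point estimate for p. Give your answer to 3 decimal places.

p̂_MAP = 0.447

Prior: Beta(8.3, 6).
Data: 4 successes in 13 trials. The binomial likelihood contributes p^4(1−p)^9, so the posterior is Beta(8.3+4, 6+9) = Beta(12.3, 15).
For Beta(a, b) with a, b > 1 the mode is (a−1)/(a+b−2) = 11.3/25.3 ≈ 0.447.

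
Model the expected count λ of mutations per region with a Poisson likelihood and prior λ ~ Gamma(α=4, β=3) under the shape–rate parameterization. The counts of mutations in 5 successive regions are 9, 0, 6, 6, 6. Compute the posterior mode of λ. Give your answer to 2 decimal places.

λ̂_MAP = 3.75

Σxᵢ = 9+0+6+6+6 = 27, with n = 5.
Posterior ∝ λ^3e^(−3λ) · λ^27e^(−5λ) = λ^30e^(−8λ), i.e. Gamma(shape=31, rate=8).
The mode of a Gamma(a, b) with a ≥ 1 (shape–rate) is (a−1)/b = 30/8 ≈ 3.75.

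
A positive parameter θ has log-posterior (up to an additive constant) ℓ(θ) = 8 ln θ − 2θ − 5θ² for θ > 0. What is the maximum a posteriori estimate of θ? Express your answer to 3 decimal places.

ℓ'(θ) = 8/θ − 2 − 10θ. Setting this to zero and multiplying by θ: 10θ² + 2θ − 8 = 0.
θ = (−2 + √(2² + 4·10·8)) / (2·10) = (−2 + √324) / 20 = (−2 + 18)/20 = 4/5.
ℓ''(θ) = −8/θ² − 10 < 0, confirming a maximum.

θ̂_MAP = 0.800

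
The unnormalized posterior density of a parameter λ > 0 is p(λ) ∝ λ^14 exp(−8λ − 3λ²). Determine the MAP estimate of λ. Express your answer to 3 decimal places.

λ̂_MAP = 1.000

ℓ'(λ) = 14/λ − 8 − 6λ. Setting this to zero and multiplying by λ: 6λ² + 8λ − 14 = 0.
λ = (−8 + √(8² + 4·6·14)) / (2·6) = (−8 + √400) / 12 = (−8 + 20)/12 = 1.
ℓ''(λ) = −14/λ² − 6 < 0, confirming a maximum.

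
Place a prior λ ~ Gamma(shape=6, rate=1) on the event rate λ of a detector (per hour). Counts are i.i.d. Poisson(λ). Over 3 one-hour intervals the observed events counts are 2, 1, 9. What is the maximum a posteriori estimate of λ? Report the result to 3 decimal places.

Σxᵢ = 2+1+9 = 12, with n = 3.
Posterior ∝ λ^5e^(−1λ) · λ^12e^(−3λ) = λ^17e^(−4λ), i.e. Gamma(shape=18, rate=4).
The mode of a Gamma(a, b) with a ≥ 1 (shape–rate) is (a−1)/b = 17/4 ≈ 4.250.

λ̂_MAP = 4.250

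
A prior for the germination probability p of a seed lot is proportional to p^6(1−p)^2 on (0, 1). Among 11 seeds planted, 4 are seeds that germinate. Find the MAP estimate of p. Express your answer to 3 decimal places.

The prior density ∝ p^6(1−p)^2 is the kernel of Beta(7, 3).
Data: 4 successes in 11 trials. The binomial likelihood contributes p^4(1−p)^7, so the posterior is Beta(7+4, 3+7) = Beta(11, 10).
For Beta(a, b) with a, b > 1 the mode is (a−1)/(a+b−2) = 10/19 ≈ 0.526.

p̂_MAP = 0.526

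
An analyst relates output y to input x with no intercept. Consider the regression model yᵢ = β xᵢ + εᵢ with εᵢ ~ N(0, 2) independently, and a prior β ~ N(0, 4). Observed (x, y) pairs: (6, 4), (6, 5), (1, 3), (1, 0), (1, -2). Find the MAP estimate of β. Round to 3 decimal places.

β̂_MAP = 0.728

log p(β | y) = −Σ(yᵢ − βxᵢ)²/(2·2) − β²/(2·4) + const.
Setting the derivative to zero: Σxᵢ(yᵢ − βxᵢ)/2 − β/4 = 0, so β = Σxᵢyᵢ / (Σxᵢ² + σ²/τ²).
Σxᵢyᵢ = 6·4 + 6·5 + 1·3 + 1·0 + 1·(-2) = 55; Σxᵢ² = 75; σ²/τ² = 0.5.
β̂_MAP = 55 / (75 + 0.5) = 55/75.5 ≈ 0.728.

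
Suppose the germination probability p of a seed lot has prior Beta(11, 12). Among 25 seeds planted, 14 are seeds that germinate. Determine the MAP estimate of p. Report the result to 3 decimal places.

p̂_MAP = 0.522

Prior: Beta(11, 12).
Data: 14 successes in 25 trials. The binomial likelihood contributes p^14(1−p)^11, so the posterior is Beta(11+14, 12+11) = Beta(25, 23).
For Beta(a, b) with a, b > 1 the mode is (a−1)/(a+b−2) = 24/46 ≈ 0.522.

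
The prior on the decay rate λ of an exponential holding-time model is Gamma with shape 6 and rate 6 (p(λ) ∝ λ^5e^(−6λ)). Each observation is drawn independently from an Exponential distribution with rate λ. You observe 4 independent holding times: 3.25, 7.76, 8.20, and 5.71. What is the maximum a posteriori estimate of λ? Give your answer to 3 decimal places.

λ̂_MAP = 0.291

The Exponential(rate=λ) likelihood is ∝ λ^n e^(−λΣtᵢ). Here n = 4 and Σtᵢ = 3.25 + 7.76 + 8.20 + 5.71 = 24.92.
Posterior ∝ λ^5e^(−6λ) · λ^4e^(−24.92λ) = λ^9e^(−30.92λ), i.e. Gamma(10, 30.92).
Mode = (a−1)/b = 9/30.92 ≈ 0.291.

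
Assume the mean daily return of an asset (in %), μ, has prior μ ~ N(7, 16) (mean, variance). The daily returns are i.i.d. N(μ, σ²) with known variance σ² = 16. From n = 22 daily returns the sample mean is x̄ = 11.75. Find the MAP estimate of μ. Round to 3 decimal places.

n = 22, x̄ = 11.75.
For a Normal prior and Normal likelihood with known variance, the posterior is Normal; its mode equals its mean, the precision-weighted average.
Prior precision 1/σ₀² = 1/16 = 0.0625; data precision n/σ² = 22/16 = 1.375.
μ̂ = (0.0625·7 + 1.375·11.75) / (0.0625 + 1.375) = 16.59375/1.4375 = 531/46 ≈ 11.543.

μ̂_MAP = 11.543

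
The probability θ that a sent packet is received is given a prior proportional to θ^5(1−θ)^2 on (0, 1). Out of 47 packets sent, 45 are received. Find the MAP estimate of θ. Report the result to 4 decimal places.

The prior density ∝ θ^5(1−θ)^2 is the kernel of Beta(6, 3).
Data: 45 successes in 47 trials. The binomial likelihood contributes θ^45(1−θ)^2, so the posterior is Beta(6+45, 3+2) = Beta(51, 5).
For Beta(a, b) with a, b > 1 the mode is (a−1)/(a+b−2) = 50/54 ≈ 0.9259.

θ̂_MAP = 0.9259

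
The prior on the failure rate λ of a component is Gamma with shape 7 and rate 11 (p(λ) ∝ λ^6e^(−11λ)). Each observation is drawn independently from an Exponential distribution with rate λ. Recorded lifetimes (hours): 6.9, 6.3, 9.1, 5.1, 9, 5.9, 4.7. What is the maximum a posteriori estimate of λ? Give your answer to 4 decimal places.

The Exponential(rate=λ) likelihood is ∝ λ^n e^(−λΣtᵢ). Here n = 7 and Σtᵢ = 6.9 + 6.3 + 9.1 + 5.1 + 9 + 5.9 + 4.7 = 47.
Posterior ∝ λ^6e^(−11λ) · λ^7e^(−47λ) = λ^13e^(−58λ), i.e. Gamma(14, 58).
Mode = (a−1)/b = 13/58 ≈ 0.2241.

λ̂_MAP = 0.2241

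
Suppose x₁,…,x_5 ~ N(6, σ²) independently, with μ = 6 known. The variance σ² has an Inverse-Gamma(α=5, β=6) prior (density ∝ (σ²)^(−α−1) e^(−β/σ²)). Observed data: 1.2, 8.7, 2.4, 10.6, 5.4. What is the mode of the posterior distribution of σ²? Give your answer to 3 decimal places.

σ̂²_MAP = 4.518

Sum of squared deviations about the known mean: SS = (1.2−6)² + (8.7−6)² + (2.4−6)² + (10.6−6)² + (5.4−6)² = 64.81.
The Normal likelihood contributes (σ²)^(−n/2) exp(−SS/(2σ²)), so the posterior is Inverse-Gamma(α + n/2, β + SS/2) = Inverse-Gamma(7.5, 38.405).
The mode of Inverse-Gamma(a, b) is b/(a+1) = 38.405/8.5 ≈ 4.518.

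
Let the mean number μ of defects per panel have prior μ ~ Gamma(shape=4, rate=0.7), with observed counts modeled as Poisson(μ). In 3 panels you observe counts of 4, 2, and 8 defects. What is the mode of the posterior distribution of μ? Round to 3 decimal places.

μ̂_MAP = 4.595

Σxᵢ = 4+2+8 = 14, with n = 3.
Posterior ∝ μ^3e^(−0.7μ) · μ^14e^(−3μ) = μ^17e^(−3.7μ), i.e. Gamma(shape=18, rate=3.7).
The mode of a Gamma(a, b) with a ≥ 1 (shape–rate) is (a−1)/b = 17/3.7 ≈ 4.595.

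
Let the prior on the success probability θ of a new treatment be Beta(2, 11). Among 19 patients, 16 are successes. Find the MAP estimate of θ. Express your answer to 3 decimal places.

θ̂_MAP = 0.567

Prior: Beta(2, 11).
Data: 16 successes in 19 trials. The binomial likelihood contributes θ^16(1−θ)^3, so the posterior is Beta(2+16, 11+3) = Beta(18, 14).
For Beta(a, b) with a, b > 1 the mode is (a−1)/(a+b−2) = 17/30 ≈ 0.567.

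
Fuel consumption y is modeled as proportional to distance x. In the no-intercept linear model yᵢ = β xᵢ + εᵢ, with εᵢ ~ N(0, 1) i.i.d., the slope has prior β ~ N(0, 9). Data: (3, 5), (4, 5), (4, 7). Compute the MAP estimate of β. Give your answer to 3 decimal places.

β̂_MAP = 1.532

log p(β | y) = −Σ(yᵢ − βxᵢ)²/(2·1) − β²/(2·9) + const.
Setting the derivative to zero: Σxᵢ(yᵢ − βxᵢ)/1 − β/9 = 0, so β = Σxᵢyᵢ / (Σxᵢ² + σ²/τ²).
Σxᵢyᵢ = 3·5 + 4·5 + 4·7 = 63; Σxᵢ² = 41; σ²/τ² = 1/9.
β̂_MAP = 63 / (41 + 1/9) = 63/(370/9) = 567/370 ≈ 1.532.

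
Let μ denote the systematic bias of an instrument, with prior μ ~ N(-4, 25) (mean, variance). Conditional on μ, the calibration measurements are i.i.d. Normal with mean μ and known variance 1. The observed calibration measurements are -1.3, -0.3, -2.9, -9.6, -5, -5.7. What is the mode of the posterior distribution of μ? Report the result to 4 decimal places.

μ̂_MAP = -4.1325

n = 6; x̄ = ((-1.3) + (-0.3) + (-2.9) + (-9.6) + (-5) + (-5.7))/6 = -24.8/6 = -62/15 ≈ -4.1333.
For a Normal prior and Normal likelihood with known variance, the posterior is Normal; its mode equals its mean, the precision-weighted average.
Prior precision 1/σ₀² = 1/25 = 0.04; data precision n/σ² = 6/1 = 6.
μ̂ = (0.04·(-4) + 6·(-62/15)) / (0.04 + 6) = (-24.96)/6.04 = -624/151 ≈ -4.1325.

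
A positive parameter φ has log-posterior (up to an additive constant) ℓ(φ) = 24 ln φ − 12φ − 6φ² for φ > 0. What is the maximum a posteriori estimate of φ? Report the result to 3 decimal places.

ℓ'(φ) = 24/φ − 12 − 12φ. Setting this to zero and multiplying by φ: 12φ² + 12φ − 24 = 0.
φ = (−12 + √(12² + 4·12·24)) / (2·12) = (−12 + √1296) / 24 = (−12 + 36)/24 = 1.
ℓ''(φ) = −24/φ² − 12 < 0, confirming a maximum.

φ̂_MAP = 1.000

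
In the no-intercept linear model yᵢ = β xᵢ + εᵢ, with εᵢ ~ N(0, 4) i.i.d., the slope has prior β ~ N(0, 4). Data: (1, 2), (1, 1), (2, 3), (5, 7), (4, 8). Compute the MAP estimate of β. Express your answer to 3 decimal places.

β̂_MAP = 1.583

log p(β | y) = −Σ(yᵢ − βxᵢ)²/(2·4) − β²/(2·4) + const.
Setting the derivative to zero: Σxᵢ(yᵢ − βxᵢ)/4 − β/4 = 0, so β = Σxᵢyᵢ / (Σxᵢ² + σ²/τ²).
Σxᵢyᵢ = 1·2 + 1·1 + 2·3 + 5·7 + 4·8 = 76; Σxᵢ² = 47; σ²/τ² = 1.
β̂_MAP = 76 / (47 + 1) = 76/48 ≈ 1.583.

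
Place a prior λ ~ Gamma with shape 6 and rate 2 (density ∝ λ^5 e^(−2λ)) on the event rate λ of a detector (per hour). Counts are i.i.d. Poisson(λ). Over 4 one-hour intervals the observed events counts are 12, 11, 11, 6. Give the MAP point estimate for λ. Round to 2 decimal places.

Σxᵢ = 12+11+11+6 = 40, with n = 4.
Posterior ∝ λ^5e^(−2λ) · λ^40e^(−4λ) = λ^45e^(−6λ), i.e. Gamma(shape=46, rate=6).
The mode of a Gamma(a, b) with a ≥ 1 (shape–rate) is (a−1)/b = 45/6 ≈ 7.50.

λ̂_MAP = 7.50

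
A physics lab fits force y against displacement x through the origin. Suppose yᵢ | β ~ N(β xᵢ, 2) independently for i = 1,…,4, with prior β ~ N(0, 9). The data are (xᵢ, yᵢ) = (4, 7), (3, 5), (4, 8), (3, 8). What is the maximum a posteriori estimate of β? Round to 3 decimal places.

β̂_MAP = 1.971

log p(β | y) = −Σ(yᵢ − βxᵢ)²/(2·2) − β²/(2·9) + const.
Setting the derivative to zero: Σxᵢ(yᵢ − βxᵢ)/2 − β/9 = 0, so β = Σxᵢyᵢ / (Σxᵢ² + σ²/τ²).
Σxᵢyᵢ = 4·7 + 3·5 + 4·8 + 3·8 = 99; Σxᵢ² = 50; σ²/τ² = 2/9.
β̂_MAP = 99 / (50 + 2/9) = 99/(452/9) = 891/452 ≈ 1.971.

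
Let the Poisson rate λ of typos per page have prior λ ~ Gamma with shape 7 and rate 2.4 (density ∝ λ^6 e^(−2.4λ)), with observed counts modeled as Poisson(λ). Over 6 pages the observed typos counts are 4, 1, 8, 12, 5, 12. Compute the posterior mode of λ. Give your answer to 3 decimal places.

Σxᵢ = 4+1+8+12+5+12 = 42, with n = 6.
Posterior ∝ λ^6e^(−2.4λ) · λ^42e^(−6λ) = λ^48e^(−8.4λ), i.e. Gamma(shape=49, rate=8.4).
The mode of a Gamma(a, b) with a ≥ 1 (shape–rate) is (a−1)/b = 48/8.4 ≈ 5.714.

λ̂_MAP = 5.714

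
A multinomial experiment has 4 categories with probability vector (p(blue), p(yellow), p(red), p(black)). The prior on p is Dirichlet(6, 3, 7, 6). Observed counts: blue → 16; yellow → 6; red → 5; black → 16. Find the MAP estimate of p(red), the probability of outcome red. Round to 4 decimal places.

The posterior is Dirichlet(αᵢ + nᵢ) = Dirichlet(22, 9, 12, 22).
For a Dirichlet(a₁,…,a_K) with all aᵢ > 1, the mode has j-th component (aⱼ − 1)/(Σaᵢ − K).
Here Σaᵢ = 65 and K = 4, so p(red) = (12 − 1)/(65 − 4) = 11/61 ≈ 0.1803.

MAP estimate of p(red) = 0.1803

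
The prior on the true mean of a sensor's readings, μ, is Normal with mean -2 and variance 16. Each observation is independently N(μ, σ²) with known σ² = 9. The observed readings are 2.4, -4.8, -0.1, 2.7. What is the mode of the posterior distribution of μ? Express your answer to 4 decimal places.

n = 4; x̄ = (2.4 + (-4.8) + (-0.1) + 2.7)/4 = 0.2/4 = 0.05.
For a Normal prior and Normal likelihood with known variance, the posterior is Normal; its mode equals its mean, the precision-weighted average.
Prior precision 1/σ₀² = 1/16 = 0.0625; data precision n/σ² = 4/9.
μ̂ = (0.0625·(-2) + (4/9)·0.05) / (0.0625 + 4/9) = (-37/360)/(73/144) = -74/365 ≈ -0.2027.

μ̂_MAP = -0.2027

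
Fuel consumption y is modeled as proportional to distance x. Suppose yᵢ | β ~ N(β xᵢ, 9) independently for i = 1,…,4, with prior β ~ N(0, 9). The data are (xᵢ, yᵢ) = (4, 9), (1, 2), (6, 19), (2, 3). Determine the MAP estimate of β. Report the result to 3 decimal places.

β̂_MAP = 2.724

log p(β | y) = −Σ(yᵢ − βxᵢ)²/(2·9) − β²/(2·9) + const.
Setting the derivative to zero: Σxᵢ(yᵢ − βxᵢ)/9 − β/9 = 0, so β = Σxᵢyᵢ / (Σxᵢ² + σ²/τ²).
Σxᵢyᵢ = 4·9 + 1·2 + 6·19 + 2·3 = 158; Σxᵢ² = 57; σ²/τ² = 1.
β̂_MAP = 158 / (57 + 1) = 158/58 ≈ 2.724.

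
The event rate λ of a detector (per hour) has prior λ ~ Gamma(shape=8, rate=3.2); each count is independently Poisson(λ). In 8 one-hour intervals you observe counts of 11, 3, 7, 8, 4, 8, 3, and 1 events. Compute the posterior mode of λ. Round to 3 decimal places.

Σxᵢ = 11+3+7+8+4+8+3+1 = 45, with n = 8.
Posterior ∝ λ^7e^(−3.2λ) · λ^45e^(−8λ) = λ^52e^(−11.2λ), i.e. Gamma(shape=53, rate=11.2).
The mode of a Gamma(a, b) with a ≥ 1 (shape–rate) is (a−1)/b = 52/11.2 ≈ 4.643.

λ̂_MAP = 4.643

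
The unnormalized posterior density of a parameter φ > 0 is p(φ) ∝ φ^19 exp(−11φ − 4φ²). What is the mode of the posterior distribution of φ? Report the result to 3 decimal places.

φ̂_MAP = 1.000

ℓ'(φ) = 19/φ − 11 − 8φ. Setting this to zero and multiplying by φ: 8φ² + 11φ − 19 = 0.
φ = (−11 + √(11² + 4·8·19)) / (2·8) = (−11 + √729) / 16 = (−11 + 27)/16 = 1.
ℓ''(φ) = −19/φ² − 8 < 0, confirming a maximum.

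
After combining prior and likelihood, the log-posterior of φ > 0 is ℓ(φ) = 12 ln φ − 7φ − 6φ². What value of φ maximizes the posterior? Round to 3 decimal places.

φ̂_MAP = 0.750

ℓ'(φ) = 12/φ − 7 − 12φ. Setting this to zero and multiplying by φ: 12φ² + 7φ − 12 = 0.
φ = (−7 + √(7² + 4·12·12)) / (2·12) = (−7 + √625) / 24 = (−7 + 25)/24 = 3/4.
ℓ''(φ) = −12/φ² − 12 < 0, confirming a maximum.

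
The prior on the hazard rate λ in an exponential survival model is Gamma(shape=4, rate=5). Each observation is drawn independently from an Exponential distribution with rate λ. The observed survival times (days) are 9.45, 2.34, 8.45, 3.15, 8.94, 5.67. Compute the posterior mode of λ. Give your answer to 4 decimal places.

λ̂_MAP = 0.2093

The Exponential(rate=λ) likelihood is ∝ λ^n e^(−λΣtᵢ). Here n = 6 and Σtᵢ = 9.45 + 2.34 + 8.45 + 3.15 + 8.94 + 5.67 = 38.
Posterior ∝ λ^3e^(−5λ) · λ^6e^(−38λ) = λ^9e^(−43λ), i.e. Gamma(10, 43).
Mode = (a−1)/b = 9/43 ≈ 0.2093.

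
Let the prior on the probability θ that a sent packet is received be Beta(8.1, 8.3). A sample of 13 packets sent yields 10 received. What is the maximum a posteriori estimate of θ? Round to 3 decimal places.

Prior: Beta(8.1, 8.3).
Data: 10 successes in 13 trials. The binomial likelihood contributes θ^10(1−θ)^3, so the posterior is Beta(8.1+10, 8.3+3) = Beta(18.1, 11.3).
For Beta(a, b) with a, b > 1 the mode is (a−1)/(a+b−2) = 17.1/27.4 ≈ 0.624.

θ̂_MAP = 0.624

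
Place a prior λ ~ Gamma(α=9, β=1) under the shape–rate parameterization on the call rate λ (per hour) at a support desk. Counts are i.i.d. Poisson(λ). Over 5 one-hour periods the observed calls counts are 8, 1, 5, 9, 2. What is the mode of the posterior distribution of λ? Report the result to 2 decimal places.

Σxᵢ = 8+1+5+9+2 = 25, with n = 5.
Posterior ∝ λ^8e^(−1λ) · λ^25e^(−5λ) = λ^33e^(−6λ), i.e. Gamma(shape=34, rate=6).
The mode of a Gamma(a, b) with a ≥ 1 (shape–rate) is (a−1)/b = 33/6 ≈ 5.50.

λ̂_MAP = 5.50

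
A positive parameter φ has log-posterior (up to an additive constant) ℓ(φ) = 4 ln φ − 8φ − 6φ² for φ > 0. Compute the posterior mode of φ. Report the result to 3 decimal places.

ℓ'(φ) = 4/φ − 8 − 12φ. Setting this to zero and multiplying by φ: 12φ² + 8φ − 4 = 0.
φ = (−8 + √(8² + 4·12·4)) / (2·12) = (−8 + √256) / 24 = (−8 + 16)/24 = 1/3.
ℓ''(φ) = −4/φ² − 12 < 0, confirming a maximum.

φ̂_MAP = 0.333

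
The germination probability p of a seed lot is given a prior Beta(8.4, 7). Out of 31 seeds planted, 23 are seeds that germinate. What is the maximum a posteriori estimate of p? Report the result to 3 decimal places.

p̂_MAP = 0.685

Prior: Beta(8.4, 7).
Data: 23 successes in 31 trials. The binomial likelihood contributes p^23(1−p)^8, so the posterior is Beta(8.4+23, 7+8) = Beta(31.4, 15).
For Beta(a, b) with a, b > 1 the mode is (a−1)/(a+b−2) = 30.4/44.4 ≈ 0.685.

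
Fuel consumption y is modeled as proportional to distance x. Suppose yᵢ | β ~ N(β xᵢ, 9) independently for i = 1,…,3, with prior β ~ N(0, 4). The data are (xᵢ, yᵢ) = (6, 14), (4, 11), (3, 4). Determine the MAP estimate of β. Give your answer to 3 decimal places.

β̂_MAP = 2.213

log p(β | y) = −Σ(yᵢ − βxᵢ)²/(2·9) − β²/(2·4) + const.
Setting the derivative to zero: Σxᵢ(yᵢ − βxᵢ)/9 − β/4 = 0, so β = Σxᵢyᵢ / (Σxᵢ² + σ²/τ²).
Σxᵢyᵢ = 6·14 + 4·11 + 3·4 = 140; Σxᵢ² = 61; σ²/τ² = 2.25.
β̂_MAP = 140 / (61 + 2.25) = 140/63.25 ≈ 2.213.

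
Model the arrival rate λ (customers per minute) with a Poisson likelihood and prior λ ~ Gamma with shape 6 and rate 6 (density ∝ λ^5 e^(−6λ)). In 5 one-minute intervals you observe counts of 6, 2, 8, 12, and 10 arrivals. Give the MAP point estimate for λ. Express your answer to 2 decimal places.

Σxᵢ = 6+2+8+12+10 = 38, with n = 5.
Posterior ∝ λ^5e^(−6λ) · λ^38e^(−5λ) = λ^43e^(−11λ), i.e. Gamma(shape=44, rate=11).
The mode of a Gamma(a, b) with a ≥ 1 (shape–rate) is (a−1)/b = 43/11 ≈ 3.91.

λ̂_MAP = 3.91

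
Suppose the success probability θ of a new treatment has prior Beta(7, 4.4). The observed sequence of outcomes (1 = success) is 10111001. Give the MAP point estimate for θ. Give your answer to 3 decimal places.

Prior: Beta(7, 4.4).
Data: 5 successes in 8 trials (from the sequence). The binomial likelihood contributes θ^5(1−θ)^3, so the posterior is Beta(7+5, 4.4+3) = Beta(12, 7.4).
For Beta(a, b) with a, b > 1 the mode is (a−1)/(a+b−2) = 11/17.4 ≈ 0.632.

θ̂_MAP = 0.632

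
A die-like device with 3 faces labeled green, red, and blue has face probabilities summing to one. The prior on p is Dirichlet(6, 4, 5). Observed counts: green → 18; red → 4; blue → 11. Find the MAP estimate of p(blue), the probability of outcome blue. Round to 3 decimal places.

The posterior is Dirichlet(αᵢ + nᵢ) = Dirichlet(24, 8, 16).
For a Dirichlet(a₁,…,a_K) with all aᵢ > 1, the mode has j-th component (aⱼ − 1)/(Σaᵢ − K).
Here Σaᵢ = 48 and K = 3, so p(blue) = (16 − 1)/(48 − 3) = 15/45 ≈ 0.333.

MAP estimate of p(blue) = 0.333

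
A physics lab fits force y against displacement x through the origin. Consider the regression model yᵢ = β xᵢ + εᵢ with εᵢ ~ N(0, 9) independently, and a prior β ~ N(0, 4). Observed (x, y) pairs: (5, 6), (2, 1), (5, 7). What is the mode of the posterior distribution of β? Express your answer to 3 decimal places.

β̂_MAP = 1.191

log p(β | y) = −Σ(yᵢ − βxᵢ)²/(2·9) − β²/(2·4) + const.
Setting the derivative to zero: Σxᵢ(yᵢ − βxᵢ)/9 − β/4 = 0, so β = Σxᵢyᵢ / (Σxᵢ² + σ²/τ²).
Σxᵢyᵢ = 5·6 + 2·1 + 5·7 = 67; Σxᵢ² = 54; σ²/τ² = 2.25.
β̂_MAP = 67 / (54 + 2.25) = 67/56.25 ≈ 1.191.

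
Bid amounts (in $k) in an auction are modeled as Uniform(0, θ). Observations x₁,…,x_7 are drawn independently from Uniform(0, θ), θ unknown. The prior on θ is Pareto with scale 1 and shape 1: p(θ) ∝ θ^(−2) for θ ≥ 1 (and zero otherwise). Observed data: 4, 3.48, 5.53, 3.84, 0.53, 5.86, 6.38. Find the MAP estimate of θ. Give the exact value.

The Uniform(0, θ) likelihood is θ^(−n) for θ ≥ max(xᵢ), zero otherwise. Here max(xᵢ) = 6.38.
Posterior ∝ θ^(−2) · θ^(−7) = θ^(−9) on θ ≥ max(1, 6.38) = 6.38.
This density is strictly decreasing in θ, so the posterior mode lies at the lower boundary of the support.

θ̂_MAP = 6.38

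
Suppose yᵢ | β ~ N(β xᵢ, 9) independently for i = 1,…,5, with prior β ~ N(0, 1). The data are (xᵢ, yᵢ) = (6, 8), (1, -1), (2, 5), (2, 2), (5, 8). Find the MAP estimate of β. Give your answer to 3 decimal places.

log p(β | y) = −Σ(yᵢ − βxᵢ)²/(2·9) − β²/(2·1) + const.
Setting the derivative to zero: Σxᵢ(yᵢ − βxᵢ)/9 − β/1 = 0, so β = Σxᵢyᵢ / (Σxᵢ² + σ²/τ²).
Σxᵢyᵢ = 6·8 + 1·(-1) + 2·5 + 2·2 + 5·8 = 101; Σxᵢ² = 70; σ²/τ² = 9.
β̂_MAP = 101 / (70 + 9) = 101/79 ≈ 1.278.

β̂_MAP = 1.278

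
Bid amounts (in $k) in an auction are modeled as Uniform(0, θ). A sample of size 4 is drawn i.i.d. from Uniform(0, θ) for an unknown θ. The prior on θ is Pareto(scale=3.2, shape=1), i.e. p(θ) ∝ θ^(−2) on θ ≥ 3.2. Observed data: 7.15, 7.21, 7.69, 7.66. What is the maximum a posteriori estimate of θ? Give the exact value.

θ̂_MAP = 7.69

The Uniform(0, θ) likelihood is θ^(−n) for θ ≥ max(xᵢ), zero otherwise. Here max(xᵢ) = 7.69.
Posterior ∝ θ^(−2) · θ^(−4) = θ^(−6) on θ ≥ max(3.2, 7.69) = 7.69.
This density is strictly decreasing in θ, so the posterior mode lies at the lower boundary of the support.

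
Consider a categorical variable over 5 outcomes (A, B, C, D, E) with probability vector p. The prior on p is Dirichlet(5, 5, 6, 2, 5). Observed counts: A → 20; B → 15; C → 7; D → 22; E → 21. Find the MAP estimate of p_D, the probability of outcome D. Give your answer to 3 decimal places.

The posterior is Dirichlet(αᵢ + nᵢ) = Dirichlet(25, 20, 13, 24, 26).
For a Dirichlet(a₁,…,a_K) with all aᵢ > 1, the mode has j-th component (aⱼ − 1)/(Σaᵢ − K).
Here Σaᵢ = 108 and K = 5, so p_D = (24 − 1)/(108 − 5) = 23/103 ≈ 0.223.

MAP estimate of p_D = 0.223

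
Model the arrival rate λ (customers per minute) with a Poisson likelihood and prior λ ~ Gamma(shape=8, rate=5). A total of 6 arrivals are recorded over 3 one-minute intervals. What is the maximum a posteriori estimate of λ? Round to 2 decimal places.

Σxᵢ = 6, n = 3.
Posterior ∝ λ^7e^(−5λ) · λ^6e^(−3λ) = λ^13e^(−8λ), i.e. Gamma(shape=14, rate=8).
The mode of a Gamma(a, b) with a ≥ 1 (shape–rate) is (a−1)/b = 13/8 ≈ 1.63.

λ̂_MAP = 1.63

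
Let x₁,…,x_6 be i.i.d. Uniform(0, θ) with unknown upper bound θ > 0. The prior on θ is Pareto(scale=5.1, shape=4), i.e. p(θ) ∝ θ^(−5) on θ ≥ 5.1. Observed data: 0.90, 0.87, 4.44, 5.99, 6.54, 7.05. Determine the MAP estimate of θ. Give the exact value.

θ̂_MAP = 7.05

The Uniform(0, θ) likelihood is θ^(−n) for θ ≥ max(xᵢ), zero otherwise. Here max(xᵢ) = 7.05.
Posterior ∝ θ^(−5) · θ^(−6) = θ^(−11) on θ ≥ max(5.1, 7.05) = 7.05.
This density is strictly decreasing in θ, so the posterior mode lies at the lower boundary of the support.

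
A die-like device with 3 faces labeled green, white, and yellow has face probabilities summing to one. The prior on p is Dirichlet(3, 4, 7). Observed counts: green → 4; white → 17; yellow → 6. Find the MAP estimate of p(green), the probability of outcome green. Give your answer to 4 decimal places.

MAP estimate of p(green) = 0.1579

The posterior is Dirichlet(αᵢ + nᵢ) = Dirichlet(7, 21, 13).
For a Dirichlet(a₁,…,a_K) with all aᵢ > 1, the mode has j-th component (aⱼ − 1)/(Σaᵢ − K).
Here Σaᵢ = 41 and K = 3, so p(green) = (7 − 1)/(41 − 3) = 6/38 ≈ 0.1579.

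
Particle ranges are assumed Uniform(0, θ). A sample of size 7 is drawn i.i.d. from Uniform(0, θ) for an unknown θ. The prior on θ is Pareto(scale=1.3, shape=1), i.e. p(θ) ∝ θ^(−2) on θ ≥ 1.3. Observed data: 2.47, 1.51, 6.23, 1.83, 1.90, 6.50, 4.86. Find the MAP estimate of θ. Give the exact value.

The Uniform(0, θ) likelihood is θ^(−n) for θ ≥ max(xᵢ), zero otherwise. Here max(xᵢ) = 6.50.
Posterior ∝ θ^(−2) · θ^(−7) = θ^(−9) on θ ≥ max(1.3, 6.50) = 6.50.
This density is strictly decreasing in θ, so the posterior mode lies at the lower boundary of the support.

θ̂_MAP = 6.50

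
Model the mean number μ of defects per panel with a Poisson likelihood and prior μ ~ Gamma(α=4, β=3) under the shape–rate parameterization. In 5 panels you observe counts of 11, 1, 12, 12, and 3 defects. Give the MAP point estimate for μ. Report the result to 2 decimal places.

μ̂_MAP = 5.25

Σxᵢ = 11+1+12+12+3 = 39, with n = 5.
Posterior ∝ μ^3e^(−3μ) · μ^39e^(−5μ) = μ^42e^(−8μ), i.e. Gamma(shape=43, rate=8).
The mode of a Gamma(a, b) with a ≥ 1 (shape–rate) is (a−1)/b = 42/8 ≈ 5.25.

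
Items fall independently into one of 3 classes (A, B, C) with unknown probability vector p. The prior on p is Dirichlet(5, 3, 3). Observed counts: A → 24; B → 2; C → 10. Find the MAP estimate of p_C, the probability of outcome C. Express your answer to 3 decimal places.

MAP estimate of p_C = 0.273

The posterior is Dirichlet(αᵢ + nᵢ) = Dirichlet(29, 5, 13).
For a Dirichlet(a₁,…,a_K) with all aᵢ > 1, the mode has j-th component (aⱼ − 1)/(Σaᵢ − K).
Here Σaᵢ = 47 and K = 3, so p_C = (13 − 1)/(47 − 3) = 12/44 ≈ 0.273.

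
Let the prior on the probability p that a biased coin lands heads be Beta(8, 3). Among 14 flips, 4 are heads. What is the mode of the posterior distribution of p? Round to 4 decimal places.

p̂_MAP = 0.4783

Prior: Beta(8, 3).
Data: 4 successes in 14 trials. The binomial likelihood contributes p^4(1−p)^10, so the posterior is Beta(8+4, 3+10) = Beta(12, 13).
For Beta(a, b) with a, b > 1 the mode is (a−1)/(a+b−2) = 11/23 ≈ 0.4783.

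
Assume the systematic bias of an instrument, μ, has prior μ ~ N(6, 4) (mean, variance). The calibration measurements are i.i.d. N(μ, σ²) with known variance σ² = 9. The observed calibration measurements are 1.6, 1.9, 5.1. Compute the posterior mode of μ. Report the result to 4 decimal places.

n = 3; x̄ = (1.6 + 1.9 + 5.1)/3 = 8.6/3 = 43/15 ≈ 2.8667.
For a Normal prior and Normal likelihood with known variance, the posterior is Normal; its mode equals its mean, the precision-weighted average.
Prior precision 1/σ₀² = 1/4 = 0.25; data precision n/σ² = 3/9 = 1/3.
μ̂ = (0.25·6 + (1/3)·(43/15)) / (0.25 + 1/3) = (221/90)/(7/12) = 442/105 ≈ 4.2095.

μ̂_MAP = 4.2095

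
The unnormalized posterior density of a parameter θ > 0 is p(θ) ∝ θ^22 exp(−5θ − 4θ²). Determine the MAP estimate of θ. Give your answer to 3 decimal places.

θ̂_MAP = 1.375

ℓ'(θ) = 22/θ − 5 − 8θ. Setting this to zero and multiplying by θ: 8θ² + 5θ − 22 = 0.
θ = (−5 + √(5² + 4·8·22)) / (2·8) = (−5 + √729) / 16 = (−5 + 27)/16 = 11/8.
ℓ''(θ) = −22/θ² − 8 < 0, confirming a maximum.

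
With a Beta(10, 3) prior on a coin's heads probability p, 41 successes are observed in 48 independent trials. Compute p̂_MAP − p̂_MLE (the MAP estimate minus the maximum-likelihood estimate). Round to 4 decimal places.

Posterior is Beta(51, 10); MAP = (51−1)/(61−2) = 50/59 ≈ 0.84746.
MLE ignores the prior: p̂_MLE = k/n = 41/48 ≈ 0.85417.
Difference = 50/59 − 41/48 = -19/2832 ≈ -0.0067.

MAP − MLE = -0.0067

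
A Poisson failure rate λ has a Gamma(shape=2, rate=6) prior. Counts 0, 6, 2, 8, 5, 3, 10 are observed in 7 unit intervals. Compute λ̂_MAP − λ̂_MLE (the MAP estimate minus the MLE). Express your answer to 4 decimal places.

Σxᵢ = 34. Posterior is Gamma(36, 13); MAP = (36−1)/13 = 35/13 ≈ 2.69231.
MLE = x̄ = 34/7 ≈ 4.85714.
Difference = 35/13 − 34/7 = -197/91 ≈ -2.1648.

MAP − MLE = -2.1648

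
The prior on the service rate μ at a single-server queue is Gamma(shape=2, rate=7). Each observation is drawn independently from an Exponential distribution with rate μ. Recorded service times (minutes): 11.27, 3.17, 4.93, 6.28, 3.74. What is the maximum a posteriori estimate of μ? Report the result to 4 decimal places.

The Exponential(rate=μ) likelihood is ∝ μ^n e^(−μΣtᵢ). Here n = 5 and Σtᵢ = 11.27 + 3.17 + 4.93 + 6.28 + 3.74 = 29.39.
Posterior ∝ μe^(−7μ) · μ^5e^(−29.39μ) = μ^6e^(−36.39μ), i.e. Gamma(7, 36.39).
Mode = (a−1)/b = 6/36.39 ≈ 0.1649.

μ̂_MAP = 0.1649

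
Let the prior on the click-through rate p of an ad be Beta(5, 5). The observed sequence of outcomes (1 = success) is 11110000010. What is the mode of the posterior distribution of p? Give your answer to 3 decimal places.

p̂_MAP = 0.474

Prior: Beta(5, 5).
Data: 5 successes in 11 trials (from the sequence). The binomial likelihood contributes p^5(1−p)^6, so the posterior is Beta(5+5, 5+6) = Beta(10, 11).
For Beta(a, b) with a, b > 1 the mode is (a−1)/(a+b−2) = 9/19 ≈ 0.474.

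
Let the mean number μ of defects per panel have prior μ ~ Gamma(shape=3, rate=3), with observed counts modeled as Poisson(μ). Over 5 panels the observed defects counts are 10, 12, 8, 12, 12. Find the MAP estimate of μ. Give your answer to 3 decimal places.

Σxᵢ = 10+12+8+12+12 = 54, with n = 5.
Posterior ∝ μ^2e^(−3μ) · μ^54e^(−5μ) = μ^56e^(−8μ), i.e. Gamma(shape=57, rate=8).
The mode of a Gamma(a, b) with a ≥ 1 (shape–rate) is (a−1)/b = 56/8 ≈ 7.000.

μ̂_MAP = 7.000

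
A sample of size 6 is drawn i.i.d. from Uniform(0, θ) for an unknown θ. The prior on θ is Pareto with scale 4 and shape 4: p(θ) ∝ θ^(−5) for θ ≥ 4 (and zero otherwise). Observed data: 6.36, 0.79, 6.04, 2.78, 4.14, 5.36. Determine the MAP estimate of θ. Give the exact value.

The Uniform(0, θ) likelihood is θ^(−n) for θ ≥ max(xᵢ), zero otherwise. Here max(xᵢ) = 6.36.
Posterior ∝ θ^(−5) · θ^(−6) = θ^(−11) on θ ≥ max(4, 6.36) = 6.36.
This density is strictly decreasing in θ, so the posterior mode lies at the lower boundary of the support.

θ̂_MAP = 6.36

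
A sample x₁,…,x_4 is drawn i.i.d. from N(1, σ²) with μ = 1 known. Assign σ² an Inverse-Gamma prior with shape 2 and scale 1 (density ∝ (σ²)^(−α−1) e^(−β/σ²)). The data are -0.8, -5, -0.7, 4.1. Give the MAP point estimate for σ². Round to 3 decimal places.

Sum of squared deviations about the known mean: SS = (-0.8−1)² + (-5−1)² + (-0.7−1)² + (4.1−1)² = 51.74.
The Normal likelihood contributes (σ²)^(−n/2) exp(−SS/(2σ²)), so the posterior is Inverse-Gamma(α + n/2, β + SS/2) = Inverse-Gamma(4, 26.87).
The mode of Inverse-Gamma(a, b) is b/(a+1) = 26.87/5 ≈ 5.374.

σ̂²_MAP = 5.374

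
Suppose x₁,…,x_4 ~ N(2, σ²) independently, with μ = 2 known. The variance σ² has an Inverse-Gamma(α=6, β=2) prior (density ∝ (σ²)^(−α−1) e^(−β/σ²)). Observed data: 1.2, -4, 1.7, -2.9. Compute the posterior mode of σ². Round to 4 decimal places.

σ̂²_MAP = 3.5967

Sum of squared deviations about the known mean: SS = (1.2−2)² + (-4−2)² + (1.7−2)² + (-2.9−2)² = 60.74.
The Normal likelihood contributes (σ²)^(−n/2) exp(−SS/(2σ²)), so the posterior is Inverse-Gamma(α + n/2, β + SS/2) = Inverse-Gamma(8, 32.37).
The mode of Inverse-Gamma(a, b) is b/(a+1) = 32.37/9 ≈ 3.5967.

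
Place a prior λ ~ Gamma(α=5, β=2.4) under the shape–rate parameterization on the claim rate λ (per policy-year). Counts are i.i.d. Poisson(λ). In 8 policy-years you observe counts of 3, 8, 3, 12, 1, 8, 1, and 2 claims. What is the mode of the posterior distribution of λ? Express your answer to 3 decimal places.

Σxᵢ = 3+8+3+12+1+8+1+2 = 38, with n = 8.
Posterior ∝ λ^4e^(−2.4λ) · λ^38e^(−8λ) = λ^42e^(−10.4λ), i.e. Gamma(shape=43, rate=10.4).
The mode of a Gamma(a, b) with a ≥ 1 (shape–rate) is (a−1)/b = 42/10.4 ≈ 4.038.

λ̂_MAP = 4.038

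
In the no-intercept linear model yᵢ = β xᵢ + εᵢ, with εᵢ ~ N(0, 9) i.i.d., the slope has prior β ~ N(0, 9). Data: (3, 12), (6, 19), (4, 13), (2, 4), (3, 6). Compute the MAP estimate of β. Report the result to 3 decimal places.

log p(β | y) = −Σ(yᵢ − βxᵢ)²/(2·9) − β²/(2·9) + const.
Setting the derivative to zero: Σxᵢ(yᵢ − βxᵢ)/9 − β/9 = 0, so β = Σxᵢyᵢ / (Σxᵢ² + σ²/τ²).
Σxᵢyᵢ = 3·12 + 6·19 + 4·13 + 2·4 + 3·6 = 228; Σxᵢ² = 74; σ²/τ² = 1.
β̂_MAP = 228 / (74 + 1) = 228/75 ≈ 3.040.

β̂_MAP = 3.040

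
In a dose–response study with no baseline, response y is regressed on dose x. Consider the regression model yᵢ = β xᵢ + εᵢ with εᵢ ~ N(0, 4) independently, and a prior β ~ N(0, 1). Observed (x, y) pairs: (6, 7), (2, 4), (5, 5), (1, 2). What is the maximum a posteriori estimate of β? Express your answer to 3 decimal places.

log p(β | y) = −Σ(yᵢ − βxᵢ)²/(2·4) − β²/(2·1) + const.
Setting the derivative to zero: Σxᵢ(yᵢ − βxᵢ)/4 − β/1 = 0, so β = Σxᵢyᵢ / (Σxᵢ² + σ²/τ²).
Σxᵢyᵢ = 6·7 + 2·4 + 5·5 + 1·2 = 77; Σxᵢ² = 66; σ²/τ² = 4.
β̂_MAP = 77 / (66 + 4) = 77/70 ≈ 1.100.

β̂_MAP = 1.100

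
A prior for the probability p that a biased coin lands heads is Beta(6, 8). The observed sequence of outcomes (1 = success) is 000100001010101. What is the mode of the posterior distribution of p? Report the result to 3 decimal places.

p̂_MAP = 0.370

Prior: Beta(6, 8).
Data: 5 successes in 15 trials (from the sequence). The binomial likelihood contributes p^5(1−p)^10, so the posterior is Beta(6+5, 8+10) = Beta(11, 18).
For Beta(a, b) with a, b > 1 the mode is (a−1)/(a+b−2) = 10/27 ≈ 0.370.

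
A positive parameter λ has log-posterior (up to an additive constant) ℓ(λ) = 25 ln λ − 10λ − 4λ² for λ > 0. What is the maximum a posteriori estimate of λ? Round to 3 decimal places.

ℓ'(λ) = 25/λ − 10 − 8λ. Setting this to zero and multiplying by λ: 8λ² + 10λ − 25 = 0.
λ = (−10 + √(10² + 4·8·25)) / (2·8) = (−10 + √900) / 16 = (−10 + 30)/16 = 5/4.
ℓ''(λ) = −25/λ² − 8 < 0, confirming a maximum.

λ̂_MAP = 1.250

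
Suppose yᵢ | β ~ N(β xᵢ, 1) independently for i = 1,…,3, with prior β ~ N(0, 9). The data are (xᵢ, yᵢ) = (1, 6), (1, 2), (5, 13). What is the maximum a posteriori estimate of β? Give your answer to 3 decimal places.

β̂_MAP = 2.693

log p(β | y) = −Σ(yᵢ − βxᵢ)²/(2·1) − β²/(2·9) + const.
Setting the derivative to zero: Σxᵢ(yᵢ − βxᵢ)/1 − β/9 = 0, so β = Σxᵢyᵢ / (Σxᵢ² + σ²/τ²).
Σxᵢyᵢ = 1·6 + 1·2 + 5·13 = 73; Σxᵢ² = 27; σ²/τ² = 1/9.
β̂_MAP = 73 / (27 + 1/9) = 73/(244/9) = 657/244 ≈ 2.693.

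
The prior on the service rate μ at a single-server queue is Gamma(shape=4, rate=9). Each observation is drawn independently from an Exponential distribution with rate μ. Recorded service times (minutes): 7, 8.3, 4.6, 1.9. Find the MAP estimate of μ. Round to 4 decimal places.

The Exponential(rate=μ) likelihood is ∝ μ^n e^(−μΣtᵢ). Here n = 4 and Σtᵢ = 7 + 8.3 + 4.6 + 1.9 = 21.8.
Posterior ∝ μ^3e^(−9μ) · μ^4e^(−21.8μ) = μ^7e^(−30.8μ), i.e. Gamma(8, 30.8).
Mode = (a−1)/b = 7/30.8 ≈ 0.2273.

μ̂_MAP = 0.2273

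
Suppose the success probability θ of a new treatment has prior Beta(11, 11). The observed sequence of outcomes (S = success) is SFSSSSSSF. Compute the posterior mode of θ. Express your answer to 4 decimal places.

θ̂_MAP = 0.5862

Prior: Beta(11, 11).
Data: 7 successes in 9 trials (from the sequence). The binomial likelihood contributes θ^7(1−θ)^2, so the posterior is Beta(11+7, 11+2) = Beta(18, 13).
For Beta(a, b) with a, b > 1 the mode is (a−1)/(a+b−2) = 17/29 ≈ 0.5862.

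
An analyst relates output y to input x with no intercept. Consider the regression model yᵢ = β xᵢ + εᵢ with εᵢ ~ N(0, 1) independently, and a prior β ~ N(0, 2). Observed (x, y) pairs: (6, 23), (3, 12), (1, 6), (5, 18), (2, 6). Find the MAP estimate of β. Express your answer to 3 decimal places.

β̂_MAP = 3.735

log p(β | y) = −Σ(yᵢ − βxᵢ)²/(2·1) − β²/(2·2) + const.
Setting the derivative to zero: Σxᵢ(yᵢ − βxᵢ)/1 − β/2 = 0, so β = Σxᵢyᵢ / (Σxᵢ² + σ²/τ²).
Σxᵢyᵢ = 6·23 + 3·12 + 1·6 + 5·18 + 2·6 = 282; Σxᵢ² = 75; σ²/τ² = 0.5.
β̂_MAP = 282 / (75 + 0.5) = 282/75.5 ≈ 3.735.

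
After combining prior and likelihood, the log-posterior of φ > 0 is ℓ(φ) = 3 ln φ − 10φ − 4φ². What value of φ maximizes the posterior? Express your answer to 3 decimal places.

ℓ'(φ) = 3/φ − 10 − 8φ. Setting this to zero and multiplying by φ: 8φ² + 10φ − 3 = 0.
φ = (−10 + √(10² + 4·8·3)) / (2·8) = (−10 + √196) / 16 = (−10 + 14)/16 = 1/4.
ℓ''(φ) = −3/φ² − 8 < 0, confirming a maximum.

φ̂_MAP = 0.250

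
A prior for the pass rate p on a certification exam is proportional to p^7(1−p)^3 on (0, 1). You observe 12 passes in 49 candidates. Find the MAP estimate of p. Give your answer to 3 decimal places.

The prior density ∝ p^7(1−p)^3 is the kernel of Beta(8, 4).
Data: 12 successes in 49 trials. The binomial likelihood contributes p^12(1−p)^37, so the posterior is Beta(8+12, 4+37) = Beta(20, 41).
For Beta(a, b) with a, b > 1 the mode is (a−1)/(a+b−2) = 19/59 ≈ 0.322.

p̂_MAP = 0.322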